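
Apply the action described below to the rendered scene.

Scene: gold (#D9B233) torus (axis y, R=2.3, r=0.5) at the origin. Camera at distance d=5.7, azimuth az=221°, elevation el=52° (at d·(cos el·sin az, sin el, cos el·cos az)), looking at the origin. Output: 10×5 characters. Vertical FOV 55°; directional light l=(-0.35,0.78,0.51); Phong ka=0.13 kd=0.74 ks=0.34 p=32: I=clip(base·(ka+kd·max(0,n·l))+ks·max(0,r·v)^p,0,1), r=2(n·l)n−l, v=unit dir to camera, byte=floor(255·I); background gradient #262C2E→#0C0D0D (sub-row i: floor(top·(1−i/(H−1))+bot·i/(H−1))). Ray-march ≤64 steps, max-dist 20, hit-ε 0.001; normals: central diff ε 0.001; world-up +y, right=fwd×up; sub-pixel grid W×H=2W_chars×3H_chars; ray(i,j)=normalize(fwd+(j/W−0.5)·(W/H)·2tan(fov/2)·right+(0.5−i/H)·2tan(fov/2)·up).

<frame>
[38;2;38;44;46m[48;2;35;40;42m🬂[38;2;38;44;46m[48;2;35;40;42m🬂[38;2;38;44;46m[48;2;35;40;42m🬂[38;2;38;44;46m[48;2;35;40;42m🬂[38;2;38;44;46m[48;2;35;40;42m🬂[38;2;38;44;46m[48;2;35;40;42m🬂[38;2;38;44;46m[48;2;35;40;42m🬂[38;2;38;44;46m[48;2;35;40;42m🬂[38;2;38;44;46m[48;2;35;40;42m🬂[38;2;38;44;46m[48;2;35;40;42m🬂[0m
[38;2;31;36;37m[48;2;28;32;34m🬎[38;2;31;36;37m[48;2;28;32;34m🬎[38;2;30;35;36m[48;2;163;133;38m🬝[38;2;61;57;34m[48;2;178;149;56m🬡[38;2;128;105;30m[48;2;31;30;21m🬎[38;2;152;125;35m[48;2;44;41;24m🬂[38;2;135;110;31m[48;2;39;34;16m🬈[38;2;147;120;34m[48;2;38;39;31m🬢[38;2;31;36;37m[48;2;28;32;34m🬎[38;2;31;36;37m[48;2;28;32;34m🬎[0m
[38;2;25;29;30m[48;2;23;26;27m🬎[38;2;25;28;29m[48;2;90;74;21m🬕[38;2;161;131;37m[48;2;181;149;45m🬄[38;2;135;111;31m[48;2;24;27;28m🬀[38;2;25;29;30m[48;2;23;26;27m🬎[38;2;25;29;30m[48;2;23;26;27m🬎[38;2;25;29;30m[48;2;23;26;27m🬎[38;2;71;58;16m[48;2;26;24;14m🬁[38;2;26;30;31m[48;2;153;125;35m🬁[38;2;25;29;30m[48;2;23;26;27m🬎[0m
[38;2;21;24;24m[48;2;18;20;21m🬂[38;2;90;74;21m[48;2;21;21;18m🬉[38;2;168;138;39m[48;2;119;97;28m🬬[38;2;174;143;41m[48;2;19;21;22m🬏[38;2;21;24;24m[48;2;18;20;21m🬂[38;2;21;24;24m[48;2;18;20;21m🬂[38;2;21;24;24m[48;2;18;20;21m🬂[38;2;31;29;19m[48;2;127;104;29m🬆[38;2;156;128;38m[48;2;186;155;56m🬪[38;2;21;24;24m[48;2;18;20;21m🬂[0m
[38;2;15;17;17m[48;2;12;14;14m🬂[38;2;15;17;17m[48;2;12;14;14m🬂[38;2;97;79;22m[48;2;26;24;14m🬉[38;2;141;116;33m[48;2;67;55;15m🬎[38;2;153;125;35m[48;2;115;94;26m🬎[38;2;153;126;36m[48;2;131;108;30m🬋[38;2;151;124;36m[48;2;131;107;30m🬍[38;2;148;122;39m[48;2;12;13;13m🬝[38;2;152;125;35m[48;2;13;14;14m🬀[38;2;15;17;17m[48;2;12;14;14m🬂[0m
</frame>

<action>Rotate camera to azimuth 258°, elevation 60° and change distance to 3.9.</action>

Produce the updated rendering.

<frame>
[38;2;38;44;46m[48;2;35;40;42m🬂[38;2;38;44;46m[48;2;35;40;42m🬂[38;2;37;42;44m[48;2;151;124;35m🬎[38;2;68;64;40m[48;2;182;151;52m🬆[38;2;38;44;46m[48;2;157;129;36m🬂[38;2;38;44;46m[48;2;138;113;32m🬂[38;2;38;44;46m[48;2;132;109;30m🬂[38;2;140;114;32m[48;2;37;43;45m🬱[38;2;159;130;37m[48;2;36;41;43m🬏[38;2;38;44;46m[48;2;35;40;42m🬂[0m
[38;2;30;35;36m[48;2;142;116;33m🬝[38;2;32;37;38m[48;2;171;141;40m🬀[38;2;219;186;78m[48;2;154;126;35m🬅[38;2;142;117;33m[48;2;28;33;34m🬆[38;2;87;71;20m[48;2;29;33;35m🬂[38;2;39;32;9m[48;2;29;33;35m🬂[38;2;44;36;10m[48;2;29;33;35m🬂[38;2;80;66;18m[48;2;28;25;13m🬂[38;2;128;105;29m[48;2;55;45;12m🬊[38;2;31;36;37m[48;2;143;117;33m🬊[0m
[38;2;124;102;29m[48;2;167;137;39m🬄[38;2;179;147;41m[48;2;149;122;34m🬕[38;2;126;103;29m[48;2;24;27;28m🬀[38;2;25;29;30m[48;2;23;26;27m🬎[38;2;25;29;30m[48;2;23;26;27m🬎[38;2;25;29;30m[48;2;23;26;27m🬎[38;2;25;29;30m[48;2;23;26;27m🬎[38;2;25;29;30m[48;2;23;26;27m🬎[38;2;28;23;6m[48;2;24;27;28m🬨[38;2;119;97;27m[48;2;62;51;14m▐[0m
[38;2;169;139;39m[48;2;155;127;35m▐[38;2;164;134;38m[48;2;129;106;29m▌[38;2;21;24;24m[48;2;18;20;21m🬂[38;2;21;24;24m[48;2;18;20;21m🬂[38;2;21;24;24m[48;2;18;20;21m🬂[38;2;21;24;24m[48;2;18;20;21m🬂[38;2;21;24;24m[48;2;18;20;21m🬂[38;2;21;24;24m[48;2;18;20;21m🬂[38;2;19;21;22m[48;2;28;23;6m▌[38;2;51;41;11m[48;2;106;87;24m▌[0m
[38;2;153;125;35m[48;2;133;109;31m🬨[38;2;157;128;36m[48;2;146;120;34m🬲[38;2;14;16;16m[48;2;118;97;27m🬉[38;2;72;59;17m[48;2;13;15;15m🬏[38;2;15;17;17m[48;2;12;14;14m🬂[38;2;15;17;17m[48;2;12;14;14m🬂[38;2;15;17;17m[48;2;12;14;14m🬂[38;2;16;17;14m[48;2;44;36;10m🬝[38;2;32;26;7m[48;2;89;72;20m🬆[38;2;117;96;27m[48;2;169;141;52m🬕[0m
</frame>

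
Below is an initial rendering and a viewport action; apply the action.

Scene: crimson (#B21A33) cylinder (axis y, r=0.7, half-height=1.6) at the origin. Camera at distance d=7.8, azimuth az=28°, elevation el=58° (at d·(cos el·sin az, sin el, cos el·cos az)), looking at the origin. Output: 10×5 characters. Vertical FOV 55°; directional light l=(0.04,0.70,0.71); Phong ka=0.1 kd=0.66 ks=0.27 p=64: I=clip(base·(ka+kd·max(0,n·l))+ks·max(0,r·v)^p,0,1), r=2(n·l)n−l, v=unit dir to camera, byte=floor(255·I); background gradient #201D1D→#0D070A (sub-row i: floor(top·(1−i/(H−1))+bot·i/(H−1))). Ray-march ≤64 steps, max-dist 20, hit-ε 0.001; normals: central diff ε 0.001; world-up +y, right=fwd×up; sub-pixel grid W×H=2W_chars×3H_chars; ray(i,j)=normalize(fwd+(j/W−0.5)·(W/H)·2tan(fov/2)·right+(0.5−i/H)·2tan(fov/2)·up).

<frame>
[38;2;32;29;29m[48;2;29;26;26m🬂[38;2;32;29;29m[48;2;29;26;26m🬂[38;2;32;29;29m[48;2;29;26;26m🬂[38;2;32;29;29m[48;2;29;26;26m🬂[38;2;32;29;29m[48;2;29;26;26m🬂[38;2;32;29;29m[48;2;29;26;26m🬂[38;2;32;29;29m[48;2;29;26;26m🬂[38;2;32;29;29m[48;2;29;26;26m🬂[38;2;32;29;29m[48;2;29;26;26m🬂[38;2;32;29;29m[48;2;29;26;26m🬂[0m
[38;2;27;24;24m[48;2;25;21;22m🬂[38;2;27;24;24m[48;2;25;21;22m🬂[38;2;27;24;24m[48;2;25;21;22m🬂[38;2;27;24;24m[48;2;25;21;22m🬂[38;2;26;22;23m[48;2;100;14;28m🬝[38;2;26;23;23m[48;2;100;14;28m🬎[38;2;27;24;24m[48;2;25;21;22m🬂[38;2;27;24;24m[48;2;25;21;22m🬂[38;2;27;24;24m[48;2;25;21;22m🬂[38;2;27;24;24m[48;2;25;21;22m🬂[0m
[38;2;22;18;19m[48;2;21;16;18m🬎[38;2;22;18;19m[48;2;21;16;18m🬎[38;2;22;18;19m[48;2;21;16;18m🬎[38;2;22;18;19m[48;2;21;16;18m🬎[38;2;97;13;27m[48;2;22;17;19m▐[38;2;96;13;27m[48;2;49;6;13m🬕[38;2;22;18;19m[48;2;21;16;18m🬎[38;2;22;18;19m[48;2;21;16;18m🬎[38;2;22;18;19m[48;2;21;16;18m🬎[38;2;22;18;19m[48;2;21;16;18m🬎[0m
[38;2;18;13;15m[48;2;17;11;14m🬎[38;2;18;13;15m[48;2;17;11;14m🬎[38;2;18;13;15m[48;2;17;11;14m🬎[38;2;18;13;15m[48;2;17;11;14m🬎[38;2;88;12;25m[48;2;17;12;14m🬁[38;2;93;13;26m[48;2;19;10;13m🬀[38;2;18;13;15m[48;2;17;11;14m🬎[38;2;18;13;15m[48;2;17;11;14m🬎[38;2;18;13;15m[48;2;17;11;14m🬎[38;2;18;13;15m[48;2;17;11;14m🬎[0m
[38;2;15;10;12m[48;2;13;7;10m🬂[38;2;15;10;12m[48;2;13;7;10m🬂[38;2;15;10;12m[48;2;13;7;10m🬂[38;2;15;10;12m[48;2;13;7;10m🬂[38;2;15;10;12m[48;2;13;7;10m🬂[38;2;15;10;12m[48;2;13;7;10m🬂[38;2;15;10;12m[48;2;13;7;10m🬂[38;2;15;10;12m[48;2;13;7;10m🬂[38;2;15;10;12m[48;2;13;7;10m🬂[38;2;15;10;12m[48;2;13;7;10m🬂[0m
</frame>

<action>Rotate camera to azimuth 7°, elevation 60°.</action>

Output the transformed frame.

<frame>
[38;2;32;29;29m[48;2;29;26;26m🬂[38;2;32;29;29m[48;2;29;26;26m🬂[38;2;32;29;29m[48;2;29;26;26m🬂[38;2;32;29;29m[48;2;29;26;26m🬂[38;2;32;29;29m[48;2;29;26;26m🬂[38;2;32;29;29m[48;2;29;26;26m🬂[38;2;32;29;29m[48;2;29;26;26m🬂[38;2;32;29;29m[48;2;29;26;26m🬂[38;2;32;29;29m[48;2;29;26;26m🬂[38;2;32;29;29m[48;2;29;26;26m🬂[0m
[38;2;27;24;24m[48;2;25;21;22m🬂[38;2;27;24;24m[48;2;25;21;22m🬂[38;2;27;24;24m[48;2;25;21;22m🬂[38;2;27;24;24m[48;2;25;21;22m🬂[38;2;26;22;23m[48;2;100;14;28m🬝[38;2;26;23;23m[48;2;100;14;28m🬎[38;2;27;24;24m[48;2;25;21;22m🬂[38;2;27;24;24m[48;2;25;21;22m🬂[38;2;27;24;24m[48;2;25;21;22m🬂[38;2;27;24;24m[48;2;25;21;22m🬂[0m
[38;2;22;18;19m[48;2;21;16;18m🬎[38;2;22;18;19m[48;2;21;16;18m🬎[38;2;22;18;19m[48;2;21;16;18m🬎[38;2;22;18;19m[48;2;21;16;18m🬎[38;2;88;12;24m[48;2;22;17;19m▐[38;2;100;14;28m[48;2;75;10;21m🬕[38;2;22;18;19m[48;2;21;16;18m🬎[38;2;22;18;19m[48;2;21;16;18m🬎[38;2;22;18;19m[48;2;21;16;18m🬎[38;2;22;18;19m[48;2;21;16;18m🬎[0m
[38;2;18;13;15m[48;2;17;11;14m🬎[38;2;18;13;15m[48;2;17;11;14m🬎[38;2;18;13;15m[48;2;17;11;14m🬎[38;2;18;13;15m[48;2;17;11;14m🬎[38;2;65;9;18m[48;2;17;12;14m🬁[38;2;101;14;28m[48;2;25;11;14m🬀[38;2;18;13;15m[48;2;17;11;14m🬎[38;2;18;13;15m[48;2;17;11;14m🬎[38;2;18;13;15m[48;2;17;11;14m🬎[38;2;18;13;15m[48;2;17;11;14m🬎[0m
[38;2;15;10;12m[48;2;13;7;10m🬂[38;2;15;10;12m[48;2;13;7;10m🬂[38;2;15;10;12m[48;2;13;7;10m🬂[38;2;15;10;12m[48;2;13;7;10m🬂[38;2;15;10;12m[48;2;13;7;10m🬂[38;2;15;10;12m[48;2;13;7;10m🬂[38;2;15;10;12m[48;2;13;7;10m🬂[38;2;15;10;12m[48;2;13;7;10m🬂[38;2;15;10;12m[48;2;13;7;10m🬂[38;2;15;10;12m[48;2;13;7;10m🬂[0m
</frame>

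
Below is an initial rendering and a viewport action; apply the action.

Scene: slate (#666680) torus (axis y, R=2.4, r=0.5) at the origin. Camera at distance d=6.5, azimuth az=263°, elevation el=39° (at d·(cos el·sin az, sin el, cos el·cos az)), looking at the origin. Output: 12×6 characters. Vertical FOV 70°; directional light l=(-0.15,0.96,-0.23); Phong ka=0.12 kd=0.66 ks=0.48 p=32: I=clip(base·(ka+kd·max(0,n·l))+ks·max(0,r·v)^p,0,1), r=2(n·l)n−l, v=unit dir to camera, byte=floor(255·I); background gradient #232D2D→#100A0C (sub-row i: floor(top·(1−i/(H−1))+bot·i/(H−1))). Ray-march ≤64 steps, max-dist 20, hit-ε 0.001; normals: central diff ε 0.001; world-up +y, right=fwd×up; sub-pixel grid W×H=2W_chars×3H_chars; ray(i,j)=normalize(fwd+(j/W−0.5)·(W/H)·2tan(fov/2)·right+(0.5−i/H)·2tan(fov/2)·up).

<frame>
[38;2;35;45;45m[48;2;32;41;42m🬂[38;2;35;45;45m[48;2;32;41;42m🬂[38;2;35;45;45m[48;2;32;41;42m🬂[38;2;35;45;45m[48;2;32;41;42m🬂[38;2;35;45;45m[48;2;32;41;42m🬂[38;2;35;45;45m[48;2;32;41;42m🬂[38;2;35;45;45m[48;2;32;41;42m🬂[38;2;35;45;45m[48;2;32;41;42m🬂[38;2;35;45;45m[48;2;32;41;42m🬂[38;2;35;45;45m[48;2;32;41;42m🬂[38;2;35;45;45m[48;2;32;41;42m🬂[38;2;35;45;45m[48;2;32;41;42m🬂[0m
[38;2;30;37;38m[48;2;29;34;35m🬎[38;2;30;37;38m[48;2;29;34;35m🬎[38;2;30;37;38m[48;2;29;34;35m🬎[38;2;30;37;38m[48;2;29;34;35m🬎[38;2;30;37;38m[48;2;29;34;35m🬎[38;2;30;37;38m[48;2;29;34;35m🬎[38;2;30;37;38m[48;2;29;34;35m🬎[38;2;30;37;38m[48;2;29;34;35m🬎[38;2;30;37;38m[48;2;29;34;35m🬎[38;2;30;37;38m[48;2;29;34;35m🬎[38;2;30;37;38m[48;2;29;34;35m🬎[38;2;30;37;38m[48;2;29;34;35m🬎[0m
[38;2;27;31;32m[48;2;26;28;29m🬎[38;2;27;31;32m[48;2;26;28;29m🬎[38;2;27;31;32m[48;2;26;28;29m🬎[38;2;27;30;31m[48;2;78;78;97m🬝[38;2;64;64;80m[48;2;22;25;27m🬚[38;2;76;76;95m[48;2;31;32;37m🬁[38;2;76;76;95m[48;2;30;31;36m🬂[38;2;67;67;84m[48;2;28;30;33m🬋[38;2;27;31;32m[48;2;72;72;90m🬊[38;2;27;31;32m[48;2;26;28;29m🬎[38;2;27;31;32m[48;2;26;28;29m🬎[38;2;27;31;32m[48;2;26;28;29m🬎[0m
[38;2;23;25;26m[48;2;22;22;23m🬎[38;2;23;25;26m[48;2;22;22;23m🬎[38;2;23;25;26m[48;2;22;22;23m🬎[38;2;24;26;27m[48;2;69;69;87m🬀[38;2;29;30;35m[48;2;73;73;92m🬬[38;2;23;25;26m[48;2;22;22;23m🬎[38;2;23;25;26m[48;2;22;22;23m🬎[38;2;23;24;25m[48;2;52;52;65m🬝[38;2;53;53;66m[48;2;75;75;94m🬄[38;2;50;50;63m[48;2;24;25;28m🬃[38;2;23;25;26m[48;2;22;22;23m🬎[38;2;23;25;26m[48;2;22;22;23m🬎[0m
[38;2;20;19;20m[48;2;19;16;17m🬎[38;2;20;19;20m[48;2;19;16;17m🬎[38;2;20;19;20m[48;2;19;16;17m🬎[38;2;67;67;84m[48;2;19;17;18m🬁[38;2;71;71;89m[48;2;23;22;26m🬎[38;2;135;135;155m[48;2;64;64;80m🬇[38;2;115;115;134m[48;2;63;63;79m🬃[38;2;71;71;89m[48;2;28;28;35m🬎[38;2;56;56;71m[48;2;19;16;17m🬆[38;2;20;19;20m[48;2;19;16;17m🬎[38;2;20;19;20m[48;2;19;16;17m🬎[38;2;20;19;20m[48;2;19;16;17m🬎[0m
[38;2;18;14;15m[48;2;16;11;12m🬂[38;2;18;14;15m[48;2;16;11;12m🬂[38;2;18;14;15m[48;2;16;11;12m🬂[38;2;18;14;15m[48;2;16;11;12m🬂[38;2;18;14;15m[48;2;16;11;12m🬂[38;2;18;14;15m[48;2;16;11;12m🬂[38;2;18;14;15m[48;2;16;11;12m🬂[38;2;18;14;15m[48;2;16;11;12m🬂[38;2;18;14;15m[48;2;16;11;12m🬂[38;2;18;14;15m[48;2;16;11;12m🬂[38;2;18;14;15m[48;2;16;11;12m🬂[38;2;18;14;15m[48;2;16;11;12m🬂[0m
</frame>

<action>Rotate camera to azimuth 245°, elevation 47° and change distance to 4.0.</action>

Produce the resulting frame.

<frame>
[38;2;35;45;45m[48;2;32;41;42m🬂[38;2;35;45;45m[48;2;32;41;42m🬂[38;2;35;45;45m[48;2;32;41;42m🬂[38;2;35;45;45m[48;2;32;41;42m🬂[38;2;35;45;45m[48;2;32;41;42m🬂[38;2;35;45;45m[48;2;32;41;42m🬂[38;2;35;45;45m[48;2;32;41;42m🬂[38;2;35;45;45m[48;2;32;41;42m🬂[38;2;35;45;45m[48;2;32;41;42m🬂[38;2;35;45;45m[48;2;32;41;42m🬂[38;2;35;45;45m[48;2;32;41;42m🬂[38;2;35;45;45m[48;2;32;41;42m🬂[0m
[38;2;30;37;38m[48;2;29;34;35m🬎[38;2;30;37;38m[48;2;29;34;35m🬎[38;2;30;37;38m[48;2;29;34;35m🬎[38;2;30;36;37m[48;2;76;76;96m🬝[38;2;30;37;38m[48;2;69;69;87m🬎[38;2;31;38;39m[48;2;67;67;84m🬂[38;2;31;38;39m[48;2;68;68;86m🬂[38;2;30;37;38m[48;2;80;80;98m🬊[38;2;30;37;38m[48;2;77;77;97m🬎[38;2;30;37;38m[48;2;29;34;35m🬎[38;2;30;37;38m[48;2;29;34;35m🬎[38;2;30;37;38m[48;2;29;34;35m🬎[0m
[38;2;27;31;32m[48;2;26;28;29m🬎[38;2;27;30;31m[48;2;77;77;97m🬝[38;2;40;42;49m[48;2;72;72;91m🬟[38;2;60;60;75m[48;2;21;21;27m🬆[38;2;36;36;45m[48;2;22;24;26m🬂[38;2;13;13;16m[48;2;26;29;30m🬂[38;2;12;12;15m[48;2;26;29;30m🬂[38;2;25;27;29m[48;2;40;40;51m🬺[38;2;57;57;72m[48;2;16;17;19m🬊[38;2;71;71;89m[48;2;44;44;55m🬬[38;2;27;31;32m[48;2;74;74;93m🬊[38;2;27;31;32m[48;2;26;28;29m🬎[0m
[38;2;23;25;26m[48;2;22;22;23m🬎[38;2;24;26;27m[48;2;75;75;94m🬀[38;2;58;58;74m[48;2;32;32;41m▌[38;2;12;12;15m[48;2;22;23;24m🬀[38;2;23;25;26m[48;2;22;22;23m🬎[38;2;23;25;26m[48;2;22;22;23m🬎[38;2;23;25;26m[48;2;22;22;23m🬎[38;2;23;25;26m[48;2;22;22;23m🬎[38;2;23;25;26m[48;2;22;22;23m🬎[38;2;20;20;22m[48;2;48;48;61m▌[38;2;76;76;95m[48;2;68;68;86m▐[38;2;73;73;92m[48;2;23;24;25m🬓[0m
[38;2;61;61;77m[48;2;20;18;19m▐[38;2;74;74;93m[48;2;78;78;98m🬉[38;2;46;46;58m[48;2;66;66;83m🬉[38;2;22;21;25m[48;2;51;51;64m🬬[38;2;20;19;20m[48;2;19;16;17m🬎[38;2;20;19;20m[48;2;19;16;17m🬎[38;2;20;19;20m[48;2;19;16;17m🬎[38;2;20;19;20m[48;2;19;16;17m🬎[38;2;20;18;19m[48;2;36;36;45m🬝[38;2;29;28;34m[48;2;59;59;74m🬄[38;2;70;70;88m[48;2;75;75;95m🬄[38;2;73;73;92m[48;2;48;48;60m▌[0m
[38;2;18;14;15m[48;2;16;11;12m🬂[38;2;75;75;95m[48;2;54;54;68m🬬[38;2;72;72;91m[48;2;78;78;98m🬁[38;2;63;63;79m[48;2;80;80;100m🬊[38;2;32;32;40m[48;2;67;67;84m🬂[38;2;18;14;15m[48;2;61;61;76m🬂[38;2;18;14;15m[48;2;59;59;75m🬂[38;2;22;20;24m[48;2;65;65;82m🬂[38;2;55;55;68m[48;2;72;72;91m🬂[38;2;69;69;86m[48;2;76;76;95m🬀[38;2;75;75;94m[48;2;67;67;85m🬝[38;2;58;58;73m[48;2;17;12;13m▌[0m
</frame>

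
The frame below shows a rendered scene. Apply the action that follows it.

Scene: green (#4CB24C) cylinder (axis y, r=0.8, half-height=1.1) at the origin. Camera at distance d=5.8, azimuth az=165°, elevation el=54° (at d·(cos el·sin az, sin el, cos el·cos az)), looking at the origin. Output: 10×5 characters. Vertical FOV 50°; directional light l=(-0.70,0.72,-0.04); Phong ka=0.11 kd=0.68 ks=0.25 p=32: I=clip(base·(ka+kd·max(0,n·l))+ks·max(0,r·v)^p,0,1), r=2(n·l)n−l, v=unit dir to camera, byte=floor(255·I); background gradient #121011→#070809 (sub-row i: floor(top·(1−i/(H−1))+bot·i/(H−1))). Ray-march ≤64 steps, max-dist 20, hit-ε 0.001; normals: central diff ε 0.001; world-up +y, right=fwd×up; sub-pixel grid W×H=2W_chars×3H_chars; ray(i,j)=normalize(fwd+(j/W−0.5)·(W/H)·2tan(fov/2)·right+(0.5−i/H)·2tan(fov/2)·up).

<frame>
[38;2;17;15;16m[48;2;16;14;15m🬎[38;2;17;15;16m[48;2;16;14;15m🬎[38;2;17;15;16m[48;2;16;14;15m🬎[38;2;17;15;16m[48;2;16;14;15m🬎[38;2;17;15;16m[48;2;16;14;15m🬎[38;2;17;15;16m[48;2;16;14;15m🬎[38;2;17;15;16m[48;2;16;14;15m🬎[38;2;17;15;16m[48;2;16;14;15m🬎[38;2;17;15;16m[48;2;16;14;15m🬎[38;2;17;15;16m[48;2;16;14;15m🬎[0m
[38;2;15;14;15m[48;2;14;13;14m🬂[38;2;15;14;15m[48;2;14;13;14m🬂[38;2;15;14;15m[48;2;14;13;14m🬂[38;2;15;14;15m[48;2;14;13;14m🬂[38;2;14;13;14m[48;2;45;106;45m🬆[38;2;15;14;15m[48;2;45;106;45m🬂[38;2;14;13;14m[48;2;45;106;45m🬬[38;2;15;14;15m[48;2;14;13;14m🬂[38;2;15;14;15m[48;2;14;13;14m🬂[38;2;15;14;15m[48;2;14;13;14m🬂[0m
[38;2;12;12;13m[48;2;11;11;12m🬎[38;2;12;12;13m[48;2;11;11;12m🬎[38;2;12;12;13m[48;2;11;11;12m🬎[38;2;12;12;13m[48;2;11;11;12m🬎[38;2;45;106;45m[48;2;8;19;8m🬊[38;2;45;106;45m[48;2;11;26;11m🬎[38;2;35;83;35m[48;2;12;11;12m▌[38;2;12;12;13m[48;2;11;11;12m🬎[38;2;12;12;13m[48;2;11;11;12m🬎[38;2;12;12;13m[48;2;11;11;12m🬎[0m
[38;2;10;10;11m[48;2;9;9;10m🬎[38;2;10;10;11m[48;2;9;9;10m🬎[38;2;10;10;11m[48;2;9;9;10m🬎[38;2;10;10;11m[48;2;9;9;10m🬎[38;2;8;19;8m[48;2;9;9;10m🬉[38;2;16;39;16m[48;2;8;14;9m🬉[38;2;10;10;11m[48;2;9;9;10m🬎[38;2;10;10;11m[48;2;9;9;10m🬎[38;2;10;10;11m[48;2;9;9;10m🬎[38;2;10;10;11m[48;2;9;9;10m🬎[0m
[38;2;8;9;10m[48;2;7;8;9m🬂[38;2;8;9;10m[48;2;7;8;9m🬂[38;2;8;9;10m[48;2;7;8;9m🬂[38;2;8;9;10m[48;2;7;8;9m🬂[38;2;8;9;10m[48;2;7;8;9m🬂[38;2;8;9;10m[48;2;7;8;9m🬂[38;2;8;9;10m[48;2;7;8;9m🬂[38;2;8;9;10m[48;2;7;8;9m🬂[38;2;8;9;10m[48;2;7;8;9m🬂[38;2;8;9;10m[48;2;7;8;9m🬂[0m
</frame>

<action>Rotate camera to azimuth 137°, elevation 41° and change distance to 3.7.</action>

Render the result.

<frame>
[38;2;17;15;16m[48;2;16;14;15m🬎[38;2;17;15;16m[48;2;16;14;15m🬎[38;2;17;15;16m[48;2;16;14;15m🬎[38;2;17;15;16m[48;2;45;106;45m🬝[38;2;17;15;16m[48;2;45;106;45m🬎[38;2;17;15;16m[48;2;45;106;45m🬎[38;2;17;15;16m[48;2;45;106;45m🬎[38;2;17;15;16m[48;2;16;14;15m🬎[38;2;17;15;16m[48;2;16;14;15m🬎[38;2;17;15;16m[48;2;16;14;15m🬎[0m
[38;2;15;14;15m[48;2;14;13;14m🬂[38;2;15;14;15m[48;2;14;13;14m🬂[38;2;15;14;15m[48;2;14;13;14m🬂[38;2;45;106;45m[48;2;8;19;8m🬎[38;2;45;106;45m[48;2;45;106;45m [38;2;45;106;45m[48;2;45;106;45m [38;2;45;106;45m[48;2;8;19;8m🬝[38;2;45;106;45m[48;2;16;22;16m🬄[38;2;15;14;15m[48;2;14;13;14m🬂[38;2;15;14;15m[48;2;14;13;14m🬂[0m
[38;2;12;12;13m[48;2;11;11;12m🬎[38;2;12;12;13m[48;2;11;11;12m🬎[38;2;12;12;13m[48;2;11;11;12m🬎[38;2;12;11;12m[48;2;8;19;8m▌[38;2;8;19;8m[48;2;8;19;8m [38;2;8;19;8m[48;2;8;19;8m [38;2;8;19;8m[48;2;11;27;11m🬝[38;2;12;12;13m[48;2;11;11;12m🬎[38;2;12;12;13m[48;2;11;11;12m🬎[38;2;12;12;13m[48;2;11;11;12m🬎[0m
[38;2;10;10;11m[48;2;9;9;10m🬎[38;2;10;10;11m[48;2;9;9;10m🬎[38;2;10;10;11m[48;2;9;9;10m🬎[38;2;8;19;8m[48;2;9;9;10m🬉[38;2;8;19;8m[48;2;8;19;8m [38;2;8;19;8m[48;2;8;19;8m [38;2;16;39;16m[48;2;8;16;8m🬉[38;2;10;10;11m[48;2;9;9;10m🬎[38;2;10;10;11m[48;2;9;9;10m🬎[38;2;10;10;11m[48;2;9;9;10m🬎[0m
[38;2;8;9;10m[48;2;7;8;9m🬂[38;2;8;9;10m[48;2;7;8;9m🬂[38;2;8;9;10m[48;2;7;8;9m🬂[38;2;8;9;10m[48;2;7;8;9m🬂[38;2;8;19;8m[48;2;7;8;9m🬊[38;2;8;19;8m[48;2;7;8;9m🬎[38;2;8;19;8m[48;2;7;8;9m🬀[38;2;8;9;10m[48;2;7;8;9m🬂[38;2;8;9;10m[48;2;7;8;9m🬂[38;2;8;9;10m[48;2;7;8;9m🬂[0m
</frame>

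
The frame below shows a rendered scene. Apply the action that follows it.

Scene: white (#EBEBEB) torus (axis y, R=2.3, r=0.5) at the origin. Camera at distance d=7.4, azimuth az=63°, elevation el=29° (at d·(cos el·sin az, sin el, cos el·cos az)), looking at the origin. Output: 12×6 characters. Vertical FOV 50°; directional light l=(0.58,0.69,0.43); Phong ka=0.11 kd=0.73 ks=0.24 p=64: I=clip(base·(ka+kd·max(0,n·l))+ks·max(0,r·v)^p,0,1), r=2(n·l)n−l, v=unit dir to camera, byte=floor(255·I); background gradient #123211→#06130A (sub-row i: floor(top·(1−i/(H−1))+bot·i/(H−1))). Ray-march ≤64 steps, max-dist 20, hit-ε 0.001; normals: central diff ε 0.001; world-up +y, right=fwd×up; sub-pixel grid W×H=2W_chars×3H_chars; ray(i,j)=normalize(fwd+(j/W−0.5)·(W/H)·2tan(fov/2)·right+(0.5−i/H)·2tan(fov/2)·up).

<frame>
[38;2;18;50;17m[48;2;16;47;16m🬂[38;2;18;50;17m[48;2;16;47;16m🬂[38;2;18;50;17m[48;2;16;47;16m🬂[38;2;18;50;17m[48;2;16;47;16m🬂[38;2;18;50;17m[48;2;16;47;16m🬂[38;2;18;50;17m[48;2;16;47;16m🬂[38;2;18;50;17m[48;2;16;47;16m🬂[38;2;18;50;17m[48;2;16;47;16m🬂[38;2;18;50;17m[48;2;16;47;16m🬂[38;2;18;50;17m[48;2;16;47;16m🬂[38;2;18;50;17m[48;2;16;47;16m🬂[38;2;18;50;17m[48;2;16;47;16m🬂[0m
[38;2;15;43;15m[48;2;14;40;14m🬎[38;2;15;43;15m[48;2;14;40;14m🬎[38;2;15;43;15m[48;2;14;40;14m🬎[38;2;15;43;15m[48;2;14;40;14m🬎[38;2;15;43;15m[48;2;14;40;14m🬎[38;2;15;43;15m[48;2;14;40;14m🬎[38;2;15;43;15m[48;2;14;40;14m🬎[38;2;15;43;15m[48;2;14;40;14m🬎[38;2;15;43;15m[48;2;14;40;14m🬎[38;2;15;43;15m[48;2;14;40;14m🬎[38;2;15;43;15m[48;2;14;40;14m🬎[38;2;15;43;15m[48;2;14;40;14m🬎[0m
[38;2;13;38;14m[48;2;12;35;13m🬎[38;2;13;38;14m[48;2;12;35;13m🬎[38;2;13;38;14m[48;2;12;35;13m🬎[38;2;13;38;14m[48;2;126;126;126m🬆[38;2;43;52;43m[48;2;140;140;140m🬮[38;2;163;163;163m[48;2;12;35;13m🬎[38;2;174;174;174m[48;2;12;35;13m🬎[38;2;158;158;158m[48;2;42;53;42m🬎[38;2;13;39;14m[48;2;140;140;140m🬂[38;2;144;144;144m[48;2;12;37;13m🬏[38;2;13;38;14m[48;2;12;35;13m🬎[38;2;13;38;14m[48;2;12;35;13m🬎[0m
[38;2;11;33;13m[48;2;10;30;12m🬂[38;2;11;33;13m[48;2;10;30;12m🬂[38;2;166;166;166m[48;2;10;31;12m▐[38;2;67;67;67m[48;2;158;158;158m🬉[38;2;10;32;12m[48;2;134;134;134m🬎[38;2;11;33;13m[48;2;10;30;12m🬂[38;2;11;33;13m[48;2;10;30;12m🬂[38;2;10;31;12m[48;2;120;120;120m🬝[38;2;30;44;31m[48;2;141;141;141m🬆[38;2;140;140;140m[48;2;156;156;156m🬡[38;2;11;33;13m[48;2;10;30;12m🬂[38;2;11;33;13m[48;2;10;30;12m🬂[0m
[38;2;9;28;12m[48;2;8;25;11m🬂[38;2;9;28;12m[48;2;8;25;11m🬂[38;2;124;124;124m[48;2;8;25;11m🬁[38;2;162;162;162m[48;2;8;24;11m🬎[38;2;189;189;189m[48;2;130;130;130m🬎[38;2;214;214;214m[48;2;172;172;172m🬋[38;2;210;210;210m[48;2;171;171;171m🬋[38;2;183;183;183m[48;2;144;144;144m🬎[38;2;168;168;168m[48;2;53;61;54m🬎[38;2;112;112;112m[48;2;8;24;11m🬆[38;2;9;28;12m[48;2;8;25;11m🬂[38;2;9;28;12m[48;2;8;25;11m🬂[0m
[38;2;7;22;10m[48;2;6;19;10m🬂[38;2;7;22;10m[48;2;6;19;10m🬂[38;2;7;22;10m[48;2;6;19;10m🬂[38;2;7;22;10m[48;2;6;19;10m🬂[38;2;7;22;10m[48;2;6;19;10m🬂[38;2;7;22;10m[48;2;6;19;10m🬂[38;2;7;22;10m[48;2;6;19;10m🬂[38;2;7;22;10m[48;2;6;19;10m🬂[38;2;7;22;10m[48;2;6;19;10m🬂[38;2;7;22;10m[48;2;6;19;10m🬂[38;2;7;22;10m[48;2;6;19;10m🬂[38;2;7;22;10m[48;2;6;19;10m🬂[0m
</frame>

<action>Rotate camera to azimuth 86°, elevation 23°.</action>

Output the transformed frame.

<frame>
[38;2;18;50;17m[48;2;16;47;16m🬂[38;2;18;50;17m[48;2;16;47;16m🬂[38;2;18;50;17m[48;2;16;47;16m🬂[38;2;18;50;17m[48;2;16;47;16m🬂[38;2;18;50;17m[48;2;16;47;16m🬂[38;2;18;50;17m[48;2;16;47;16m🬂[38;2;18;50;17m[48;2;16;47;16m🬂[38;2;18;50;17m[48;2;16;47;16m🬂[38;2;18;50;17m[48;2;16;47;16m🬂[38;2;18;50;17m[48;2;16;47;16m🬂[38;2;18;50;17m[48;2;16;47;16m🬂[38;2;18;50;17m[48;2;16;47;16m🬂[0m
[38;2;15;43;15m[48;2;14;40;14m🬎[38;2;15;43;15m[48;2;14;40;14m🬎[38;2;15;43;15m[48;2;14;40;14m🬎[38;2;15;43;15m[48;2;14;40;14m🬎[38;2;15;43;15m[48;2;14;40;14m🬎[38;2;15;43;15m[48;2;14;40;14m🬎[38;2;15;43;15m[48;2;14;40;14m🬎[38;2;15;43;15m[48;2;14;40;14m🬎[38;2;15;43;15m[48;2;14;40;14m🬎[38;2;15;43;15m[48;2;14;40;14m🬎[38;2;15;43;15m[48;2;14;40;14m🬎[38;2;15;43;15m[48;2;14;40;14m🬎[0m
[38;2;13;38;14m[48;2;12;35;13m🬎[38;2;13;38;14m[48;2;12;35;13m🬎[38;2;13;38;14m[48;2;12;35;13m🬎[38;2;26;45;26m[48;2;134;134;134m🬥[38;2;26;39;26m[48;2;132;132;132m🬰[38;2;26;39;26m[48;2;149;149;149m🬰[38;2;35;48;35m[48;2;201;201;201m🬰[38;2;42;60;43m[48;2;175;175;175m🬒[38;2;13;39;14m[48;2;161;161;161m🬂[38;2;153;153;153m[48;2;12;37;13m🬏[38;2;13;38;14m[48;2;12;35;13m🬎[38;2;13;38;14m[48;2;12;35;13m🬎[0m
[38;2;11;33;13m[48;2;10;30;12m🬂[38;2;11;33;13m[48;2;10;30;12m🬂[38;2;181;181;181m[48;2;10;31;12m▐[38;2;25;25;25m[48;2;172;172;172m🬁[38;2;10;32;12m[48;2;163;163;163m🬊[38;2;10;32;12m[48;2;174;174;174m🬎[38;2;10;32;12m[48;2;168;168;168m🬎[38;2;10;32;12m[48;2;166;166;166m🬎[38;2;11;33;13m[48;2;139;139;139m🬀[38;2;133;133;133m[48;2;86;86;86m🬝[38;2;11;33;13m[48;2;10;30;12m🬂[38;2;11;33;13m[48;2;10;30;12m🬂[0m
[38;2;9;28;12m[48;2;8;25;11m🬂[38;2;9;28;12m[48;2;8;25;11m🬂[38;2;9;28;12m[48;2;8;25;11m🬂[38;2;151;151;151m[48;2;8;24;11m🬊[38;2;169;169;169m[48;2;8;24;11m🬎[38;2;188;188;188m[48;2;51;51;51m🬎[38;2;163;163;163m[48;2;56;56;56m🬎[38;2;144;144;144m[48;2;16;24;18m🬎[38;2;119;119;119m[48;2;21;31;23m🬆[38;2;86;86;86m[48;2;8;25;11m🬀[38;2;9;28;12m[48;2;8;25;11m🬂[38;2;9;28;12m[48;2;8;25;11m🬂[0m
[38;2;7;22;10m[48;2;6;19;10m🬂[38;2;7;22;10m[48;2;6;19;10m🬂[38;2;7;22;10m[48;2;6;19;10m🬂[38;2;7;22;10m[48;2;6;19;10m🬂[38;2;7;22;10m[48;2;6;19;10m🬂[38;2;7;22;10m[48;2;6;19;10m🬂[38;2;7;22;10m[48;2;6;19;10m🬂[38;2;7;22;10m[48;2;6;19;10m🬂[38;2;7;22;10m[48;2;6;19;10m🬂[38;2;7;22;10m[48;2;6;19;10m🬂[38;2;7;22;10m[48;2;6;19;10m🬂[38;2;7;22;10m[48;2;6;19;10m🬂[0m
</frame>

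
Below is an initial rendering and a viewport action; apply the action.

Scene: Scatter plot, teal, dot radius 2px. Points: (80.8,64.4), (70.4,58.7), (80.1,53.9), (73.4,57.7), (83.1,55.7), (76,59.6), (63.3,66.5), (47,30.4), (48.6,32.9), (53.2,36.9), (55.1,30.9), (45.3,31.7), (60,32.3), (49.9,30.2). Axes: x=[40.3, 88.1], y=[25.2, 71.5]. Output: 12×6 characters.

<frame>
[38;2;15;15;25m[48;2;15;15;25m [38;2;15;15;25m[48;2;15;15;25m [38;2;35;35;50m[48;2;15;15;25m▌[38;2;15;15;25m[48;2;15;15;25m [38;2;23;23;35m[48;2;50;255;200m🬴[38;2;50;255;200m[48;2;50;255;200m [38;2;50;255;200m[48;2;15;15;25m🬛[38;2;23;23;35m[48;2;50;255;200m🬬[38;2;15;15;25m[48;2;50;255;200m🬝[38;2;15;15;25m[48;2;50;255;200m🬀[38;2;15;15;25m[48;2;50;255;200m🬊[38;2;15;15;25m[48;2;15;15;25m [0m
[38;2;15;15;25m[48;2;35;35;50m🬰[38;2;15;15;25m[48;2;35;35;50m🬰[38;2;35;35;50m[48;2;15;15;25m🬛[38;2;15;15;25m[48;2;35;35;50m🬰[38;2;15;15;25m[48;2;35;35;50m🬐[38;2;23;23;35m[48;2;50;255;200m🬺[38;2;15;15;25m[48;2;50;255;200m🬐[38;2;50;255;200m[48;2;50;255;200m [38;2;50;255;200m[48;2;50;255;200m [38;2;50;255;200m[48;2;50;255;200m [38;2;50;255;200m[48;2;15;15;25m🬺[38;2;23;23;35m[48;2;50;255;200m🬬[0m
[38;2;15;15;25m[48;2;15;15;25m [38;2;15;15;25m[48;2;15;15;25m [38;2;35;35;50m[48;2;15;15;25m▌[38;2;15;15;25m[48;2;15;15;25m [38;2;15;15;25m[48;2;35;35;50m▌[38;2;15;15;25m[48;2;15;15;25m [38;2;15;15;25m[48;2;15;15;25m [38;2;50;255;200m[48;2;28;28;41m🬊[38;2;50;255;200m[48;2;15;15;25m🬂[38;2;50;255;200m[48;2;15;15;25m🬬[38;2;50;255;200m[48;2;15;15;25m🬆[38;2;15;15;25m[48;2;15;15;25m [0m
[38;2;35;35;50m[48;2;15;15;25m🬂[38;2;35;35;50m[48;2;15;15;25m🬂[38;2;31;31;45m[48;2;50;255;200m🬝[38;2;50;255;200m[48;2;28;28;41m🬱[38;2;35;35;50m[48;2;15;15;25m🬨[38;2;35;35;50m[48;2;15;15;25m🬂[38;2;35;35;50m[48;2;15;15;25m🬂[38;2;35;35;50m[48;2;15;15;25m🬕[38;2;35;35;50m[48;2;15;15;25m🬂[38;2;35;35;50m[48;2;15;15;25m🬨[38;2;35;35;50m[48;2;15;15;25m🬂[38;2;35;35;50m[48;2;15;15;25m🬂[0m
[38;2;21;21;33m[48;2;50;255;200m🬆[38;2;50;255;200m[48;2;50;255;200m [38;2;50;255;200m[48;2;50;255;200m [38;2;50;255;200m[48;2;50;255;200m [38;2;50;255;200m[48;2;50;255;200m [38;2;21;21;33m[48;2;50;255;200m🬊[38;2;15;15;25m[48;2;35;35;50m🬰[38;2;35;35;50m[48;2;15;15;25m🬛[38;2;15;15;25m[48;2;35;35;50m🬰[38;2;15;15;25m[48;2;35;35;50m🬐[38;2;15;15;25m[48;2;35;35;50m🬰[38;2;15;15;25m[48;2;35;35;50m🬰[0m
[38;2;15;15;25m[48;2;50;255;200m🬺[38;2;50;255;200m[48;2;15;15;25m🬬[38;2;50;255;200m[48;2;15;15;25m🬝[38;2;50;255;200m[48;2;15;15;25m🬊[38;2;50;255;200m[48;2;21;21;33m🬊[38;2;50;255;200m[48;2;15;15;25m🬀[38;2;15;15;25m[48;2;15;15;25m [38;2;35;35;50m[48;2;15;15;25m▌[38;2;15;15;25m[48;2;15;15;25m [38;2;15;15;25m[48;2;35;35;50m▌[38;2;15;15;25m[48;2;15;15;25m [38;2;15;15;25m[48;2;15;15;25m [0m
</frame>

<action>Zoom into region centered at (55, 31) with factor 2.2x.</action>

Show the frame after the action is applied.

<frame>
[38;2;15;15;25m[48;2;15;15;25m [38;2;15;15;25m[48;2;15;15;25m [38;2;35;35;50m[48;2;15;15;25m▌[38;2;15;15;25m[48;2;15;15;25m [38;2;21;21;33m[48;2;50;255;200m🬆[38;2;15;15;25m[48;2;50;255;200m🬬[38;2;15;15;25m[48;2;15;15;25m [38;2;35;35;50m[48;2;15;15;25m▌[38;2;15;15;25m[48;2;15;15;25m [38;2;15;15;25m[48;2;35;35;50m▌[38;2;15;15;25m[48;2;15;15;25m [38;2;15;15;25m[48;2;15;15;25m [0m
[38;2;23;23;35m[48;2;50;255;200m🬝[38;2;23;23;35m[48;2;50;255;200m🬝[38;2;28;28;41m[48;2;50;255;200m🬊[38;2;23;23;35m[48;2;50;255;200m🬺[38;2;50;255;200m[48;2;15;15;25m🬬[38;2;50;255;200m[48;2;21;21;33m🬆[38;2;15;15;25m[48;2;35;35;50m🬰[38;2;35;35;50m[48;2;15;15;25m🬛[38;2;23;23;35m[48;2;50;255;200m🬬[38;2;15;15;25m[48;2;35;35;50m🬐[38;2;15;15;25m[48;2;35;35;50m🬰[38;2;15;15;25m[48;2;35;35;50m🬰[0m
[38;2;50;255;200m[48;2;50;255;200m [38;2;50;255;200m[48;2;50;255;200m [38;2;50;255;200m[48;2;50;255;200m [38;2;50;255;200m[48;2;15;15;25m🬲[38;2;23;23;35m[48;2;50;255;200m🬝[38;2;15;15;25m[48;2;50;255;200m🬀[38;2;15;15;25m[48;2;50;255;200m🬊[38;2;35;35;50m[48;2;50;255;200m🬐[38;2;50;255;200m[48;2;50;255;200m [38;2;27;27;40m[48;2;50;255;200m🬸[38;2;15;15;25m[48;2;15;15;25m [38;2;15;15;25m[48;2;15;15;25m [0m
[38;2;50;255;200m[48;2;19;19;30m🬁[38;2;50;255;200m[48;2;15;15;25m🬊[38;2;50;255;200m[48;2;28;28;41m🬊[38;2;50;255;200m[48;2;15;15;25m🬝[38;2;50;255;200m[48;2;27;27;40m🬀[38;2;50;255;200m[48;2;15;15;25m🬊[38;2;50;255;200m[48;2;19;19;30m🬀[38;2;35;35;50m[48;2;15;15;25m🬕[38;2;50;255;200m[48;2;19;19;30m🬀[38;2;35;35;50m[48;2;15;15;25m🬨[38;2;35;35;50m[48;2;15;15;25m🬂[38;2;35;35;50m[48;2;15;15;25m🬂[0m
[38;2;15;15;25m[48;2;35;35;50m🬰[38;2;15;15;25m[48;2;35;35;50m🬰[38;2;35;35;50m[48;2;15;15;25m🬛[38;2;15;15;25m[48;2;35;35;50m🬰[38;2;15;15;25m[48;2;35;35;50m🬐[38;2;15;15;25m[48;2;35;35;50m🬰[38;2;15;15;25m[48;2;35;35;50m🬰[38;2;35;35;50m[48;2;15;15;25m🬛[38;2;15;15;25m[48;2;35;35;50m🬰[38;2;15;15;25m[48;2;35;35;50m🬐[38;2;15;15;25m[48;2;35;35;50m🬰[38;2;15;15;25m[48;2;35;35;50m🬰[0m
[38;2;15;15;25m[48;2;15;15;25m [38;2;15;15;25m[48;2;15;15;25m [38;2;35;35;50m[48;2;15;15;25m▌[38;2;15;15;25m[48;2;15;15;25m [38;2;15;15;25m[48;2;35;35;50m▌[38;2;15;15;25m[48;2;15;15;25m [38;2;15;15;25m[48;2;15;15;25m [38;2;35;35;50m[48;2;15;15;25m▌[38;2;15;15;25m[48;2;15;15;25m [38;2;15;15;25m[48;2;35;35;50m▌[38;2;15;15;25m[48;2;15;15;25m [38;2;15;15;25m[48;2;15;15;25m [0m
</frame>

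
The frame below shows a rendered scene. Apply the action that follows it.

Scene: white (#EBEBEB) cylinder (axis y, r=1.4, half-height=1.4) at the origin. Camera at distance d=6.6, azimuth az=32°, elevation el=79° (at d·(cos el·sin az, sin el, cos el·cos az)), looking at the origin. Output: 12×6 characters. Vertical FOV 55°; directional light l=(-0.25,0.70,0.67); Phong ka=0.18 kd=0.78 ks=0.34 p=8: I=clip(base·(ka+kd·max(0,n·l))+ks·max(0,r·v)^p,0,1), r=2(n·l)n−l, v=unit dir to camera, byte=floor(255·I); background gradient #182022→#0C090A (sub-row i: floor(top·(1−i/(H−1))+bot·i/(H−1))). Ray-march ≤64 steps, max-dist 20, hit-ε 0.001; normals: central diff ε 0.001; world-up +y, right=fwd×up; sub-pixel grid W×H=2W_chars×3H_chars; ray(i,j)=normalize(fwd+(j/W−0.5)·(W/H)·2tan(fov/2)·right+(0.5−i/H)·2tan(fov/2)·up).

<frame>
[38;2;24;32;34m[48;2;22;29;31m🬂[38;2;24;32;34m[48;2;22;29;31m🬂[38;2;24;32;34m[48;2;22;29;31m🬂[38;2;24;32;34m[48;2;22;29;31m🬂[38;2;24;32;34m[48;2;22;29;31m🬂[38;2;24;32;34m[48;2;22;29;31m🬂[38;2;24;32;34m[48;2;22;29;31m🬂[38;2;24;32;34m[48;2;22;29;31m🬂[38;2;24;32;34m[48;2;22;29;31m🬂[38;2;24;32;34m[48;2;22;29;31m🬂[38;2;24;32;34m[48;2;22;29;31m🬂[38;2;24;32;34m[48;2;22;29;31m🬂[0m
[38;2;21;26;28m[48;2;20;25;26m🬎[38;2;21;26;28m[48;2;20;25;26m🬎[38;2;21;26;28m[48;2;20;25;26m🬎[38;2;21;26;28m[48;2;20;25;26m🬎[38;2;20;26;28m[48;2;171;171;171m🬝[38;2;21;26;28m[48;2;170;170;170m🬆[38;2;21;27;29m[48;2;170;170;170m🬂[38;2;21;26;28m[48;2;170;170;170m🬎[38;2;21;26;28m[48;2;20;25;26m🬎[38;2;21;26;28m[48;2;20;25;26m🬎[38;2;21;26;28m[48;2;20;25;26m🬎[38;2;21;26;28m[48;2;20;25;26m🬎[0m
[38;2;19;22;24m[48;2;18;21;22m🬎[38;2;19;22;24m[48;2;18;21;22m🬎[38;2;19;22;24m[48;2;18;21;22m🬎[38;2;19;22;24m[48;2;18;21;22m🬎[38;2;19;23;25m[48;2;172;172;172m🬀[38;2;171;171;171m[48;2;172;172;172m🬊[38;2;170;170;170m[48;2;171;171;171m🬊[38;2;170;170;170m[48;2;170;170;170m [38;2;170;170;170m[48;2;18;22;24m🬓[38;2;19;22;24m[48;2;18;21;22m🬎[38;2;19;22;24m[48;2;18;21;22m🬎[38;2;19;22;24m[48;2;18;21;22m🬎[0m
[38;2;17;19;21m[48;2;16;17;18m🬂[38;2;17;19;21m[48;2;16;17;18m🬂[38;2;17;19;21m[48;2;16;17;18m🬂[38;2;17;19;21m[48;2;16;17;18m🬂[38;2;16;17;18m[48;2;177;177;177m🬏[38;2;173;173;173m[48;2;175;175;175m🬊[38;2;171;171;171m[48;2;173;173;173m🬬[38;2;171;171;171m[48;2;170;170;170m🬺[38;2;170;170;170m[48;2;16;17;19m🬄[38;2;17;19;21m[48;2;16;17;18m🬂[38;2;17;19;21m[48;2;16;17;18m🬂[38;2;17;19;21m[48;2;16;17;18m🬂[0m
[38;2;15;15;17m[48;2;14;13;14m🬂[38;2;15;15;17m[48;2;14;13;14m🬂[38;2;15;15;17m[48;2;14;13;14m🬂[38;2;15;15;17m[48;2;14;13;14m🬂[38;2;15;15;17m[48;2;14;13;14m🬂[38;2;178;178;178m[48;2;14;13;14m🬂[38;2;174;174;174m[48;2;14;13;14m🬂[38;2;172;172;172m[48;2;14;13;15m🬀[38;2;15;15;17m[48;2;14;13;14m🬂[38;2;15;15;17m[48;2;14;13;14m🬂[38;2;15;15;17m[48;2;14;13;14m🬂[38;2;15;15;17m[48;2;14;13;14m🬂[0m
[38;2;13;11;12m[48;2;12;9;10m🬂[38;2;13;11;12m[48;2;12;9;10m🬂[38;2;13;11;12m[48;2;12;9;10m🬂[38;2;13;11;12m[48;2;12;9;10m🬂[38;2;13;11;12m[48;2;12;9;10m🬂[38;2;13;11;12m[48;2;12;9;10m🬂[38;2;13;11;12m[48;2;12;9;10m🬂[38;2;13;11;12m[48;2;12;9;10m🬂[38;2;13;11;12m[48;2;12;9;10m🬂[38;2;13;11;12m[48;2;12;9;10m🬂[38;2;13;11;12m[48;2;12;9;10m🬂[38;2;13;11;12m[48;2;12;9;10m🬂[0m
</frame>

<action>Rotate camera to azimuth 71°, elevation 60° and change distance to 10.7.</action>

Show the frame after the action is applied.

<frame>
[38;2;24;32;34m[48;2;22;29;31m🬂[38;2;24;32;34m[48;2;22;29;31m🬂[38;2;24;32;34m[48;2;22;29;31m🬂[38;2;24;32;34m[48;2;22;29;31m🬂[38;2;24;32;34m[48;2;22;29;31m🬂[38;2;24;32;34m[48;2;22;29;31m🬂[38;2;24;32;34m[48;2;22;29;31m🬂[38;2;24;32;34m[48;2;22;29;31m🬂[38;2;24;32;34m[48;2;22;29;31m🬂[38;2;24;32;34m[48;2;22;29;31m🬂[38;2;24;32;34m[48;2;22;29;31m🬂[38;2;24;32;34m[48;2;22;29;31m🬂[0m
[38;2;21;26;28m[48;2;20;25;26m🬎[38;2;21;26;28m[48;2;20;25;26m🬎[38;2;21;26;28m[48;2;20;25;26m🬎[38;2;21;26;28m[48;2;20;25;26m🬎[38;2;21;26;28m[48;2;20;25;26m🬎[38;2;21;26;28m[48;2;20;25;26m🬎[38;2;21;26;28m[48;2;20;25;26m🬎[38;2;21;26;28m[48;2;20;25;26m🬎[38;2;21;26;28m[48;2;20;25;26m🬎[38;2;21;26;28m[48;2;20;25;26m🬎[38;2;21;26;28m[48;2;20;25;26m🬎[38;2;21;26;28m[48;2;20;25;26m🬎[0m
[38;2;19;22;24m[48;2;18;21;22m🬎[38;2;19;22;24m[48;2;18;21;22m🬎[38;2;19;22;24m[48;2;18;21;22m🬎[38;2;19;22;24m[48;2;18;21;22m🬎[38;2;19;22;24m[48;2;18;21;22m🬎[38;2;19;23;25m[48;2;172;172;172m🬀[38;2;171;171;171m[48;2;170;170;170m🬺[38;2;170;170;170m[48;2;18;22;24m🬓[38;2;19;22;24m[48;2;18;21;22m🬎[38;2;19;22;24m[48;2;18;21;22m🬎[38;2;19;22;24m[48;2;18;21;22m🬎[38;2;19;22;24m[48;2;18;21;22m🬎[0m
[38;2;17;19;21m[48;2;16;17;18m🬂[38;2;17;19;21m[48;2;16;17;18m🬂[38;2;17;19;21m[48;2;16;17;18m🬂[38;2;17;19;21m[48;2;16;17;18m🬂[38;2;17;19;21m[48;2;16;17;18m🬂[38;2;166;166;166m[48;2;65;66;66m🬆[38;2;171;171;171m[48;2;42;42;42m🬆[38;2;171;171;171m[48;2;21;22;23m🬀[38;2;17;19;21m[48;2;16;17;18m🬂[38;2;17;19;21m[48;2;16;17;18m🬂[38;2;17;19;21m[48;2;16;17;18m🬂[38;2;17;19;21m[48;2;16;17;18m🬂[0m
[38;2;15;15;17m[48;2;14;13;14m🬂[38;2;15;15;17m[48;2;14;13;14m🬂[38;2;15;15;17m[48;2;14;13;14m🬂[38;2;15;15;17m[48;2;14;13;14m🬂[38;2;15;15;17m[48;2;14;13;14m🬂[38;2;15;15;17m[48;2;14;13;14m🬂[38;2;15;15;17m[48;2;14;13;14m🬂[38;2;15;15;17m[48;2;14;13;14m🬂[38;2;15;15;17m[48;2;14;13;14m🬂[38;2;15;15;17m[48;2;14;13;14m🬂[38;2;15;15;17m[48;2;14;13;14m🬂[38;2;15;15;17m[48;2;14;13;14m🬂[0m
[38;2;13;11;12m[48;2;12;9;10m🬂[38;2;13;11;12m[48;2;12;9;10m🬂[38;2;13;11;12m[48;2;12;9;10m🬂[38;2;13;11;12m[48;2;12;9;10m🬂[38;2;13;11;12m[48;2;12;9;10m🬂[38;2;13;11;12m[48;2;12;9;10m🬂[38;2;13;11;12m[48;2;12;9;10m🬂[38;2;13;11;12m[48;2;12;9;10m🬂[38;2;13;11;12m[48;2;12;9;10m🬂[38;2;13;11;12m[48;2;12;9;10m🬂[38;2;13;11;12m[48;2;12;9;10m🬂[38;2;13;11;12m[48;2;12;9;10m🬂[0m
</frame>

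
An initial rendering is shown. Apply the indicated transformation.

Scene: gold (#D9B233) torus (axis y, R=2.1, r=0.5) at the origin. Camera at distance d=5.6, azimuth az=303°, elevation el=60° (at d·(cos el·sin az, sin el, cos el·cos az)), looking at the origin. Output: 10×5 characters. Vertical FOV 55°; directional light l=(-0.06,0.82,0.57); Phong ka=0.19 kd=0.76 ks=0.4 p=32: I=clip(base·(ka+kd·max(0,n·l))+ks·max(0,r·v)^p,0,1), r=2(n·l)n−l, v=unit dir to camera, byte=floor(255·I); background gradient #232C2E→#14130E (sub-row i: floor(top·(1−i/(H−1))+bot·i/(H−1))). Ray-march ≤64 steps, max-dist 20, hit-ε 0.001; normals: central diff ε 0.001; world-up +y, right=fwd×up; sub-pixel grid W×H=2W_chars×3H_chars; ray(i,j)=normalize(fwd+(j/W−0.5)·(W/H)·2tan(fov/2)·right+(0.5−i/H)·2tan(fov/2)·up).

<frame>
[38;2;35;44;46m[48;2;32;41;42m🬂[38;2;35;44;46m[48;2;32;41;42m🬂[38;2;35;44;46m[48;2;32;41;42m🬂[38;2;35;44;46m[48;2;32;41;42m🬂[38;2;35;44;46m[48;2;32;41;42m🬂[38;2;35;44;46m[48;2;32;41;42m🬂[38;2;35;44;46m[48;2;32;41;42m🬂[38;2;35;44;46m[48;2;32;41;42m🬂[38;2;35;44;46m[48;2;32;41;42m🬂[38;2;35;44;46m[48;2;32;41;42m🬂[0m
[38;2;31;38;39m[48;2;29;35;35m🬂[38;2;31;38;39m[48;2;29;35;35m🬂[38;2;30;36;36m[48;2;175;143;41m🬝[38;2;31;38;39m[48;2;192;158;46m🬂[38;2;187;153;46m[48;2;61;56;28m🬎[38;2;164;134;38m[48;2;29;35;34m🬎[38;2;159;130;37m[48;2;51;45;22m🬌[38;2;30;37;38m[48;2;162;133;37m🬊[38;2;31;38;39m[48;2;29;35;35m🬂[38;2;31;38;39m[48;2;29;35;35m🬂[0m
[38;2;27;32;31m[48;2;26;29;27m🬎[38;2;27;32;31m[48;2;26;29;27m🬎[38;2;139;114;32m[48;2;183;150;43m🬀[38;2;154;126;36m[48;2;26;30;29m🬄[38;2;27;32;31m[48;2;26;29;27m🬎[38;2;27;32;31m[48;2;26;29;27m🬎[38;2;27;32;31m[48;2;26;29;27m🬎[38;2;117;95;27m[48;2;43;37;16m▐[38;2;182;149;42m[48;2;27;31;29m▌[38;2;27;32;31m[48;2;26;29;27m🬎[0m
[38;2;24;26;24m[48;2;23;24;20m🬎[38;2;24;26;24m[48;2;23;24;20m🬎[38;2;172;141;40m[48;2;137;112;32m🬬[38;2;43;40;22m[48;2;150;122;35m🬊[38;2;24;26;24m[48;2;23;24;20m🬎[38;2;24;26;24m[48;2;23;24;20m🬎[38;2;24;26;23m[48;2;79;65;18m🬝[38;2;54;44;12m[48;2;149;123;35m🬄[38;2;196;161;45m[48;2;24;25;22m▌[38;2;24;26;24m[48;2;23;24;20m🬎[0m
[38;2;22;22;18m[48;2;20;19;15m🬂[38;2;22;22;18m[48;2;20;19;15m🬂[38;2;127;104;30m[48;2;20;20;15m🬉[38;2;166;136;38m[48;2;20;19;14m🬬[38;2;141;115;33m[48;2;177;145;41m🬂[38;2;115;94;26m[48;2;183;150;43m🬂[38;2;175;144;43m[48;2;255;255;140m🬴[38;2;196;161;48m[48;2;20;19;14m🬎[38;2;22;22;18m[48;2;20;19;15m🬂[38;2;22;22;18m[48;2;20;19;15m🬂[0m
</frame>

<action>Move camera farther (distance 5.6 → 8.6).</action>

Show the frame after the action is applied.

<frame>
[38;2;35;44;46m[48;2;32;41;42m🬂[38;2;35;44;46m[48;2;32;41;42m🬂[38;2;35;44;46m[48;2;32;41;42m🬂[38;2;35;44;46m[48;2;32;41;42m🬂[38;2;35;44;46m[48;2;32;41;42m🬂[38;2;35;44;46m[48;2;32;41;42m🬂[38;2;35;44;46m[48;2;32;41;42m🬂[38;2;35;44;46m[48;2;32;41;42m🬂[38;2;35;44;46m[48;2;32;41;42m🬂[38;2;35;44;46m[48;2;32;41;42m🬂[0m
[38;2;31;38;39m[48;2;29;35;35m🬂[38;2;31;38;39m[48;2;29;35;35m🬂[38;2;31;38;39m[48;2;29;35;35m🬂[38;2;31;38;39m[48;2;29;35;35m🬂[38;2;30;37;37m[48;2;200;165;50m🬎[38;2;30;37;37m[48;2;160;131;37m🬎[38;2;170;140;40m[48;2;30;36;36m🬏[38;2;31;38;39m[48;2;29;35;35m🬂[38;2;31;38;39m[48;2;29;35;35m🬂[38;2;31;38;39m[48;2;29;35;35m🬂[0m
[38;2;27;32;31m[48;2;26;29;27m🬎[38;2;27;32;31m[48;2;26;29;27m🬎[38;2;27;32;31m[48;2;26;29;27m🬎[38;2;28;33;32m[48;2;170;139;39m🬀[38;2;163;134;38m[48;2;26;30;29m🬀[38;2;27;32;31m[48;2;26;29;27m🬎[38;2;154;126;36m[48;2;53;47;21m🬁[38;2;195;160;45m[48;2;27;31;30m🬓[38;2;27;32;31m[48;2;26;29;27m🬎[38;2;27;32;31m[48;2;26;29;27m🬎[0m
[38;2;24;26;24m[48;2;23;24;20m🬎[38;2;24;26;24m[48;2;23;24;20m🬎[38;2;24;26;24m[48;2;23;24;20m🬎[38;2;153;125;35m[48;2;23;24;21m🬊[38;2;25;27;25m[48;2;158;130;37m🬂[38;2;42;39;23m[48;2;211;177;65m🬎[38;2;182;150;46m[48;2;24;25;22m🬜[38;2;204;167;48m[48;2;23;25;22m🬀[38;2;24;26;24m[48;2;23;24;20m🬎[38;2;24;26;24m[48;2;23;24;20m🬎[0m
[38;2;22;22;18m[48;2;20;19;15m🬂[38;2;22;22;18m[48;2;20;19;15m🬂[38;2;22;22;18m[48;2;20;19;15m🬂[38;2;22;22;18m[48;2;20;19;15m🬂[38;2;22;22;18m[48;2;20;19;15m🬂[38;2;22;22;18m[48;2;20;19;15m🬂[38;2;22;22;18m[48;2;20;19;15m🬂[38;2;22;22;18m[48;2;20;19;15m🬂[38;2;22;22;18m[48;2;20;19;15m🬂[38;2;22;22;18m[48;2;20;19;15m🬂[0m
</frame>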